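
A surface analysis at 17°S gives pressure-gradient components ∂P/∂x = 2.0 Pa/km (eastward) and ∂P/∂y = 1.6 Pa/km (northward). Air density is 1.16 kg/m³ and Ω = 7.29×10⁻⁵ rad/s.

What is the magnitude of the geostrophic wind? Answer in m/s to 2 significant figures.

52 m/s

Coriolis parameter at 17°S:
f = 2Ω sin φ = 2 × 7.29×10⁻⁵ × sin 17° = 4.26×10⁻⁵ s⁻¹
In the Southern Hemisphere f is negative: f = −4.26×10⁻⁵ s⁻¹.
Component geostrophic relations (x east, y north):
u_g = −(1/(fρ)) ∂P/∂y,  v_g = (1/(fρ)) ∂P/∂x
u_g = −(1.6×10⁻³)/(−4.26×10⁻⁵ × 1.16) = 32.4 m/s;  v_g = (2.0×10⁻³)/(−4.26×10⁻⁵ × 1.16) = −40.4 m/s
|V_g| = √(u_g² + v_g²) = 51.8 m/s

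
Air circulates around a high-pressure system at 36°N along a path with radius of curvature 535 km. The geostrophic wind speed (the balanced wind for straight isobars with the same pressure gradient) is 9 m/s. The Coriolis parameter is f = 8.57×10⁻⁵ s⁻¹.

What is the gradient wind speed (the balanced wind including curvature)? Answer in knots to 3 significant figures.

Around a high, pressure-gradient force acts outward with centrifugal, so Coriolis balances both:
fV = (1/ρ)|∂P/∂n| + V²/R  →  V² − fR·V + fR·V_g = 0
With fR = 8.57×10⁻⁵ × 535×10³ m = 45.8 m/s:
V = [fR − √((fR)² − 4 fR V_g)]/2 = [45.8 − √(45.8² − 4×45.8×9)]/2 = 12.3 m/s
Supergeostrophic (V > V_g = 9 m/s), as expected around a high.
Converting: 12.3 m/s × 1.944 = 23.9 knots

23.9 knots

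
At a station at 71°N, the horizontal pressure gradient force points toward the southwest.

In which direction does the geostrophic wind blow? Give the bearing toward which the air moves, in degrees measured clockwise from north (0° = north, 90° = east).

The pressure-gradient force points toward the southwest (bearing 225°).
Geostrophic balance: in the Northern Hemisphere the Coriolis force deflects motion to the right, so the geostrophic wind blows 90° to the right of the pressure-gradient force (low pressure on the left).
Rotating 225° by 90° clockwise gives 315° — the wind blows toward the northwest.

315°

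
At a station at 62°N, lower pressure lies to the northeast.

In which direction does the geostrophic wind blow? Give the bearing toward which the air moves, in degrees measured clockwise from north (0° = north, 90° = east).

135°

The pressure-gradient force points toward the northeast (bearing 045°).
Geostrophic balance: in the Northern Hemisphere the Coriolis force deflects motion to the right, so the geostrophic wind blows 90° to the right of the pressure-gradient force (low pressure on the left).
Rotating 045° by 90° clockwise gives 135° — the wind blows toward the southeast.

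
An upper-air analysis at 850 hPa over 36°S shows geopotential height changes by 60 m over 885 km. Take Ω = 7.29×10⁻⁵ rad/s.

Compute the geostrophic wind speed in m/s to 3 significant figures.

Coriolis parameter at 36°S:
f = 2Ω sin φ = 2 × 7.29×10⁻⁵ × sin 36° = 8.57×10⁻⁵ s⁻¹
Height gradient: |∂Z/∂n| = 60 m / 885000 m = 6.78×10⁻⁵
On a pressure surface, geostrophic balance gives V_g = (g/f)|∂Z/∂n|:
V_g = 9.81 × 6.78×10⁻⁵ / 8.57×10⁻⁵ = 7.76 m/s

7.76 m/s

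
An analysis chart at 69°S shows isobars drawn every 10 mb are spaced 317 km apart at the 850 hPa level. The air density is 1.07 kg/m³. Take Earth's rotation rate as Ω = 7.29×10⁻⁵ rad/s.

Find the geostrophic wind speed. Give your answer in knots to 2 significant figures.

42 knots

Coriolis parameter at 69°S:
f = 2Ω sin φ = 2 × 7.29×10⁻⁵ × sin 69° = 1.36×10⁻⁴ s⁻¹
Pressure gradient: |∂P/∂n| = 1000 Pa / 317000 m = 3.15×10⁻³ Pa/m
Geostrophic balance (pressure-gradient force = Coriolis force):
V_g = (1/(fρ)) |∂P/∂n| = 3.15×10⁻³ / (1.36×10⁻⁴ × 1.07) = 21.7 m/s
Converting: 21.7 m/s × 1.944 = 42 knots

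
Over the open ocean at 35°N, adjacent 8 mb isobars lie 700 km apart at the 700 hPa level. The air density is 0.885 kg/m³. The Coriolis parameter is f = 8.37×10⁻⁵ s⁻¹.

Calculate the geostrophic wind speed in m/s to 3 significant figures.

Pressure gradient: |∂P/∂n| = 800 Pa / 700000 m = 1.14×10⁻³ Pa/m
Geostrophic balance (pressure-gradient force = Coriolis force):
V_g = (1/(fρ)) |∂P/∂n| = 1.14×10⁻³ / (8.37×10⁻⁵ × 0.885) = 15.4 m/s

15.4 m/s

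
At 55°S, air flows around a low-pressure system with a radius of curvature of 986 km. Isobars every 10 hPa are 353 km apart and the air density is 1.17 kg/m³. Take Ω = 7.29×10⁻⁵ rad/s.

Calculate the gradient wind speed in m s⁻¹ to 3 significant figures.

17.6 m s⁻¹

Coriolis parameter at 55°S:
f = 2Ω sin φ = 2 × 7.29×10⁻⁵ × sin 55° = 1.19×10⁻⁴ s⁻¹
Pressure gradient: |∂P/∂n| = 1000 Pa / 353000 m = 2.83×10⁻³ Pa/m
Geostrophic speed: V_g = |∂P/∂n|/(fρ) = 2.83×10⁻³/(1.19×10⁻⁴ × 1.17) = 20.3 m/s
Around a low, centrifugal force acts outward with Coriolis, so pressure-gradient force balances both:
(1/ρ)|∂P/∂n| = fV + V²/R  →  V² + fR·V − fR·V_g = 0
With fR = 1.19×10⁻⁴ × 986×10³ m = 118 m/s:
V = [−fR + √((fR)² + 4 fR V_g)]/2 = [−118 + √(118² + 4×118×20.3)]/2 = 17.6 m/s
Subgeostrophic (V < V_g = 20.3 m/s), as expected around a low.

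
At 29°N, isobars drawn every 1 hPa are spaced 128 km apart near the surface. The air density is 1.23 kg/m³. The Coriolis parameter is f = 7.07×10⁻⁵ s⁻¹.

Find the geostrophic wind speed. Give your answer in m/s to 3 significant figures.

8.98 m/s

Pressure gradient: |∂P/∂n| = 100 Pa / 128000 m = 7.81×10⁻⁴ Pa/m
Geostrophic balance (pressure-gradient force = Coriolis force):
V_g = (1/(fρ)) |∂P/∂n| = 7.81×10⁻⁴ / (7.07×10⁻⁵ × 1.23) = 8.98 m/s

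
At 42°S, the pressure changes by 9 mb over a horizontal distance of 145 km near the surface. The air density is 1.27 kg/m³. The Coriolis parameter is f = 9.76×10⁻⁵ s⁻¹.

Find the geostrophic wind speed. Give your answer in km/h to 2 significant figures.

180 km/h

Pressure gradient: |∂P/∂n| = 900 Pa / 145000 m = 6.21×10⁻³ Pa/m
Geostrophic balance (pressure-gradient force = Coriolis force):
V_g = (1/(fρ)) |∂P/∂n| = 6.21×10⁻³ / (9.76×10⁻⁵ × 1.27) = 50.1 m/s
Converting: 50.1 m/s × 3.6 = 180 km/h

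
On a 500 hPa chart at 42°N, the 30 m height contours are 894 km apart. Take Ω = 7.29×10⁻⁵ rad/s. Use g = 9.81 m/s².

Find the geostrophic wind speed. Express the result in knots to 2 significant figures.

Coriolis parameter at 42°N:
f = 2Ω sin φ = 2 × 7.29×10⁻⁵ × sin 42° = 9.76×10⁻⁵ s⁻¹
Height gradient: |∂Z/∂n| = 30 m / 894000 m = 3.36×10⁻⁵
On a pressure surface, geostrophic balance gives V_g = (g/f)|∂Z/∂n|:
V_g = 9.81 × 3.36×10⁻⁵ / 9.76×10⁻⁵ = 3.37 m/s
Converting: 3.37 m/s × 1.944 = 6.6 knots

6.6 knots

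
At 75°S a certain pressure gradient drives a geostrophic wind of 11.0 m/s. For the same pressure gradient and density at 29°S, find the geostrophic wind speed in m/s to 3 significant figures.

21.9 m/s

With the same pressure gradient and density, V_g ∝ 1/f ∝ 1/sin φ.
V₂ = V₁ · sin φ₁ / sin φ₂ = 11.0 × sin 75° / sin 29°
V₂ = 11.0 × 0.9659/0.4848 = 21.9 m/s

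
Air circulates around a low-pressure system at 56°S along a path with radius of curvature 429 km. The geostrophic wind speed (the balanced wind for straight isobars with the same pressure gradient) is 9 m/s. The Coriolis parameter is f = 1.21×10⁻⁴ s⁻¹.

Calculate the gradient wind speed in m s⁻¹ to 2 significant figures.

7.8 m s⁻¹

Around a low, centrifugal force acts outward with Coriolis, so pressure-gradient force balances both:
(1/ρ)|∂P/∂n| = fV + V²/R  →  V² + fR·V − fR·V_g = 0
With fR = 1.21×10⁻⁴ × 429×10³ m = 51.9 m/s:
V = [−fR + √((fR)² + 4 fR V_g)]/2 = [−51.9 + √(51.9² + 4×51.9×9)]/2 = 7.82 m/s
Subgeostrophic (V < V_g = 9 m/s), as expected around a low.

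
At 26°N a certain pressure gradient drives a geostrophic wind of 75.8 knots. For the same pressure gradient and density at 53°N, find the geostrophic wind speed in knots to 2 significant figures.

42 knots

With the same pressure gradient and density, V_g ∝ 1/f ∝ 1/sin φ.
V₂ = V₁ · sin φ₁ / sin φ₂ = 75.8 × sin 26° / sin 53°
V₂ = 75.8 × 0.4384/0.7986 = 42 knots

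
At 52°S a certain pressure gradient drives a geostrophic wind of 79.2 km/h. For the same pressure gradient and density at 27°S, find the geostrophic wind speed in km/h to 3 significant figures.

137 km/h

With the same pressure gradient and density, V_g ∝ 1/f ∝ 1/sin φ.
V₂ = V₁ · sin φ₁ / sin φ₂ = 79.2 × sin 52° / sin 27°
V₂ = 79.2 × 0.7880/0.4540 = 137 km/h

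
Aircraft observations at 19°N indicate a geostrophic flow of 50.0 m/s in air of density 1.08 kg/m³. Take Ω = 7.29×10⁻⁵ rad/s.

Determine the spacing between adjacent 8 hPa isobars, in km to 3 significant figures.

312 km

Coriolis parameter at 19°N:
f = 2Ω sin φ = 2 × 7.29×10⁻⁵ × sin 19° = 4.75×10⁻⁵ s⁻¹
Geostrophic balance rearranged: |∂P/∂n| = f ρ V_g
|∂P/∂n| = 4.75×10⁻⁵ × 1.08 × 50.0 = 2.56×10⁻³ Pa/m
Isobar spacing: Δn = ΔP/|∂P/∂n| = 800 Pa / 2.56×10⁻³ Pa/m = 312102 m ≈ 312 km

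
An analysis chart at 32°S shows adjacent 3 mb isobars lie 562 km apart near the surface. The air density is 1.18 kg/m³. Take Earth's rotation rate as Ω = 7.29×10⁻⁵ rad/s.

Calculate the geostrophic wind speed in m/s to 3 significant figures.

Coriolis parameter at 32°S:
f = 2Ω sin φ = 2 × 7.29×10⁻⁵ × sin 32° = 7.73×10⁻⁵ s⁻¹
Pressure gradient: |∂P/∂n| = 300 Pa / 562000 m = 5.34×10⁻⁴ Pa/m
Geostrophic balance (pressure-gradient force = Coriolis force):
V_g = (1/(fρ)) |∂P/∂n| = 5.34×10⁻⁴ / (7.73×10⁻⁵ × 1.18) = 5.86 m/s

5.86 m/s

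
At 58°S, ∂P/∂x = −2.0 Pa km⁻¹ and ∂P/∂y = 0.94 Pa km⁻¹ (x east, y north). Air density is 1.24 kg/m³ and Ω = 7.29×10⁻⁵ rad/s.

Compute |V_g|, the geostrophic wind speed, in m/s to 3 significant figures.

Coriolis parameter at 58°S:
f = 2Ω sin φ = 2 × 7.29×10⁻⁵ × sin 58° = 1.24×10⁻⁴ s⁻¹
In the Southern Hemisphere f is negative: f = −1.24×10⁻⁴ s⁻¹.
Component geostrophic relations (x east, y north):
u_g = −(1/(fρ)) ∂P/∂y,  v_g = (1/(fρ)) ∂P/∂x
u_g = −(0.94×10⁻³)/(−1.24×10⁻⁴ × 1.24) = 6.13 m/s;  v_g = (−2.0×10⁻³)/(−1.24×10⁻⁴ × 1.24) = 13.0 m/s
|V_g| = √(u_g² + v_g²) = 14.4 m/s

14.4 m/s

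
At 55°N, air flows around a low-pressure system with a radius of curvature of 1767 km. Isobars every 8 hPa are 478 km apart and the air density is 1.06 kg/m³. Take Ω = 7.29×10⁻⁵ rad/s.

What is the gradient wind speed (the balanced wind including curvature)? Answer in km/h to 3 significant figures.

Coriolis parameter at 55°N:
f = 2Ω sin φ = 2 × 7.29×10⁻⁵ × sin 55° = 1.19×10⁻⁴ s⁻¹
Pressure gradient: |∂P/∂n| = 800 Pa / 478000 m = 1.67×10⁻³ Pa/m
Geostrophic speed: V_g = |∂P/∂n|/(fρ) = 1.67×10⁻³/(1.19×10⁻⁴ × 1.06) = 13.2 m/s
Around a low, centrifugal force acts outward with Coriolis, so pressure-gradient force balances both:
(1/ρ)|∂P/∂n| = fV + V²/R  →  V² + fR·V − fR·V_g = 0
With fR = 1.19×10⁻⁴ × 1767×10³ m = 211 m/s:
V = [−fR + √((fR)² + 4 fR V_g)]/2 = [−211 + √(211² + 4×211×13.2)]/2 = 12.5 m/s
Subgeostrophic (V < V_g = 13.2 m/s), as expected around a low.
Converting: 12.5 m/s × 3.6 = 44.9 km/h

44.9 km/h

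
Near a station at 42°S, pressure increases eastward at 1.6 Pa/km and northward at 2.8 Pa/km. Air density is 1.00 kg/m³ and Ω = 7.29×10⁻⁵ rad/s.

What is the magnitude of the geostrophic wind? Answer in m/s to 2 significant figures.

33 m/s

Coriolis parameter at 42°S:
f = 2Ω sin φ = 2 × 7.29×10⁻⁵ × sin 42° = 9.76×10⁻⁵ s⁻¹
In the Southern Hemisphere f is negative: f = −9.76×10⁻⁵ s⁻¹.
Component geostrophic relations (x east, y north):
u_g = −(1/(fρ)) ∂P/∂y,  v_g = (1/(fρ)) ∂P/∂x
u_g = −(2.8×10⁻³)/(−9.76×10⁻⁵ × 1.00) = 28.7 m/s;  v_g = (1.6×10⁻³)/(−9.76×10⁻⁵ × 1.00) = −16.4 m/s
|V_g| = √(u_g² + v_g²) = 33.1 m/s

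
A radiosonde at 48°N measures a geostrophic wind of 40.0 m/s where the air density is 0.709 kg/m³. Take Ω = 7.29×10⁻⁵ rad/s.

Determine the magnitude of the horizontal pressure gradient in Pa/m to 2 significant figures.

Coriolis parameter at 48°N:
f = 2Ω sin φ = 2 × 7.29×10⁻⁵ × sin 48° = 1.08×10⁻⁴ s⁻¹
Geostrophic balance rearranged: |∂P/∂n| = f ρ V_g
|∂P/∂n| = 1.08×10⁻⁴ × 0.709 × 40.0 = 3.07×10⁻³ Pa/m

3.1×10⁻³ Pa/m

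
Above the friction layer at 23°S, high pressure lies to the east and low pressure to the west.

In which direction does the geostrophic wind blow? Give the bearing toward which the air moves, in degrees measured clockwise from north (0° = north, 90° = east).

The pressure-gradient force points toward the west (bearing 270°).
Geostrophic balance: in the Southern Hemisphere the Coriolis force deflects motion to the left, so the geostrophic wind blows 90° to the left of the pressure-gradient force (low pressure on the right).
Rotating 270° by 90° counterclockwise gives 180° — the wind blows toward the south.

180°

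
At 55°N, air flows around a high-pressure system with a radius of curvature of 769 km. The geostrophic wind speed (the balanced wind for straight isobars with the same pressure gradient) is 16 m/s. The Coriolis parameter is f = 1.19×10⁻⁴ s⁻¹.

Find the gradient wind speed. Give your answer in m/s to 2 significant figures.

21 m/s

Around a high, pressure-gradient force acts outward with centrifugal, so Coriolis balances both:
fV = (1/ρ)|∂P/∂n| + V²/R  →  V² − fR·V + fR·V_g = 0
With fR = 1.19×10⁻⁴ × 769×10³ m = 91.5 m/s:
V = [fR − √((fR)² − 4 fR V_g)]/2 = [91.5 − √(91.5² − 4×91.5×16)]/2 = 20.7 m/s
Supergeostrophic (V > V_g = 16 m/s), as expected around a high.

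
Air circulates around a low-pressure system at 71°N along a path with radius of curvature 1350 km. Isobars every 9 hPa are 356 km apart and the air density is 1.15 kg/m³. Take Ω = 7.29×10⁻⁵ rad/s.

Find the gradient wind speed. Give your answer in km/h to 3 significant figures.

53.2 km/h

Coriolis parameter at 71°N:
f = 2Ω sin φ = 2 × 7.29×10⁻⁵ × sin 71° = 1.38×10⁻⁴ s⁻¹
Pressure gradient: |∂P/∂n| = 900 Pa / 356000 m = 2.53×10⁻³ Pa/m
Geostrophic speed: V_g = |∂P/∂n|/(fρ) = 2.53×10⁻³/(1.38×10⁻⁴ × 1.15) = 15.9 m/s
Around a low, centrifugal force acts outward with Coriolis, so pressure-gradient force balances both:
(1/ρ)|∂P/∂n| = fV + V²/R  →  V² + fR·V − fR·V_g = 0
With fR = 1.38×10⁻⁴ × 1350×10³ m = 186 m/s:
V = [−fR + √((fR)² + 4 fR V_g)]/2 = [−186 + √(186² + 4×186×15.9)]/2 = 14.8 m/s
Subgeostrophic (V < V_g = 15.9 m/s), as expected around a low.
Converting: 14.8 m/s × 3.6 = 53.2 km/h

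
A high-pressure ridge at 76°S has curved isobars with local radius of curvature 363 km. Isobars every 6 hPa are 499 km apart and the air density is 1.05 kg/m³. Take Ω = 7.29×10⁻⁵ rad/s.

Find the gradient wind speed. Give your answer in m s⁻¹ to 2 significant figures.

10 m s⁻¹

Coriolis parameter at 76°S:
f = 2Ω sin φ = 2 × 7.29×10⁻⁵ × sin 76° = 1.41×10⁻⁴ s⁻¹
Pressure gradient: |∂P/∂n| = 600 Pa / 499000 m = 1.20×10⁻³ Pa/m
Geostrophic speed: V_g = |∂P/∂n|/(fρ) = 1.20×10⁻³/(1.41×10⁻⁴ × 1.05) = 8.09 m/s
Around a high, pressure-gradient force acts outward with centrifugal, so Coriolis balances both:
fV = (1/ρ)|∂P/∂n| + V²/R  →  V² − fR·V + fR·V_g = 0
With fR = 1.41×10⁻⁴ × 363×10³ m = 51.4 m/s:
V = [fR − √((fR)² − 4 fR V_g)]/2 = [51.4 − √(51.4² − 4×51.4×8.09)]/2 = 10.1 m/s
Supergeostrophic (V > V_g = 8.09 m/s), as expected around a high.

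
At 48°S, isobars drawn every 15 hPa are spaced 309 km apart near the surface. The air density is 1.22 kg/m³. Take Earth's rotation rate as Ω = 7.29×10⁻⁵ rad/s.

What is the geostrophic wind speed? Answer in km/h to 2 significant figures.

130 km/h

Coriolis parameter at 48°S:
f = 2Ω sin φ = 2 × 7.29×10⁻⁵ × sin 48° = 1.08×10⁻⁴ s⁻¹
Pressure gradient: |∂P/∂n| = 1500 Pa / 309000 m = 4.85×10⁻³ Pa/m
Geostrophic balance (pressure-gradient force = Coriolis force):
V_g = (1/(fρ)) |∂P/∂n| = 4.85×10⁻³ / (1.08×10⁻⁴ × 1.22) = 36.7 m/s
Converting: 36.7 m/s × 3.6 = 130 km/h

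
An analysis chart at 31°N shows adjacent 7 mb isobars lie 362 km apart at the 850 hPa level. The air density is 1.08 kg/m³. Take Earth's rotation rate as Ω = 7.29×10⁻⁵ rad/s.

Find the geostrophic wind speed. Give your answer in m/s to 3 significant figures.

Coriolis parameter at 31°N:
f = 2Ω sin φ = 2 × 7.29×10⁻⁵ × sin 31° = 7.51×10⁻⁵ s⁻¹
Pressure gradient: |∂P/∂n| = 700 Pa / 362000 m = 1.93×10⁻³ Pa/m
Geostrophic balance (pressure-gradient force = Coriolis force):
V_g = (1/(fρ)) |∂P/∂n| = 1.93×10⁻³ / (7.51×10⁻⁵ × 1.08) = 23.8 m/s

23.8 m/s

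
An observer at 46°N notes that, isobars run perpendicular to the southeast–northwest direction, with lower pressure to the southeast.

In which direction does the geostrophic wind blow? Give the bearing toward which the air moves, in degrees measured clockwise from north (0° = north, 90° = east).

The pressure-gradient force points toward the southeast (bearing 135°).
Geostrophic balance: in the Northern Hemisphere the Coriolis force deflects motion to the right, so the geostrophic wind blows 90° to the right of the pressure-gradient force (low pressure on the left).
Rotating 135° by 90° clockwise gives 225° — the wind blows toward the southwest.

225°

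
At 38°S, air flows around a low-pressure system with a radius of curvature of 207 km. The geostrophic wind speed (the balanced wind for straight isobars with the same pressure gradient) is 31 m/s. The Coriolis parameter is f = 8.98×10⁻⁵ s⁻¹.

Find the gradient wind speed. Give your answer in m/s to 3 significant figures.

Around a low, centrifugal force acts outward with Coriolis, so pressure-gradient force balances both:
(1/ρ)|∂P/∂n| = fV + V²/R  →  V² + fR·V − fR·V_g = 0
With fR = 8.98×10⁻⁵ × 207×10³ m = 18.6 m/s:
V = [−fR + √((fR)² + 4 fR V_g)]/2 = [−18.6 + √(18.6² + 4×18.6×31)]/2 = 16.4 m/s
Subgeostrophic (V < V_g = 31 m/s), as expected around a low.

16.4 m/s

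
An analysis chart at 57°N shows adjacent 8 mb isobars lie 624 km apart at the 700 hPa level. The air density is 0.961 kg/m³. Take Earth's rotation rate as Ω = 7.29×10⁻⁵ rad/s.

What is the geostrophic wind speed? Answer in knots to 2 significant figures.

Coriolis parameter at 57°N:
f = 2Ω sin φ = 2 × 7.29×10⁻⁵ × sin 57° = 1.22×10⁻⁴ s⁻¹
Pressure gradient: |∂P/∂n| = 800 Pa / 624000 m = 1.28×10⁻³ Pa/m
Geostrophic balance (pressure-gradient force = Coriolis force):
V_g = (1/(fρ)) |∂P/∂n| = 1.28×10⁻³ / (1.22×10⁻⁴ × 0.961) = 10.9 m/s
Converting: 10.9 m/s × 1.944 = 21 knots

21 knots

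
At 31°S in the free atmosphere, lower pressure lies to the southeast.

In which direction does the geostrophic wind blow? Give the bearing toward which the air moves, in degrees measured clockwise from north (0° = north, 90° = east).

045°

The pressure-gradient force points toward the southeast (bearing 135°).
Geostrophic balance: in the Southern Hemisphere the Coriolis force deflects motion to the left, so the geostrophic wind blows 90° to the left of the pressure-gradient force (low pressure on the right).
Rotating 135° by 90° counterclockwise gives 045° — the wind blows toward the northeast.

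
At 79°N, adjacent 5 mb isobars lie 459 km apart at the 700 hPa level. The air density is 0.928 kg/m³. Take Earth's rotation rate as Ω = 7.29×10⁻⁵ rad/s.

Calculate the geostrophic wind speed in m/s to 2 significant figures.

8.2 m/s

Coriolis parameter at 79°N:
f = 2Ω sin φ = 2 × 7.29×10⁻⁵ × sin 79° = 1.43×10⁻⁴ s⁻¹
Pressure gradient: |∂P/∂n| = 500 Pa / 459000 m = 1.09×10⁻³ Pa/m
Geostrophic balance (pressure-gradient force = Coriolis force):
V_g = (1/(fρ)) |∂P/∂n| = 1.09×10⁻³ / (1.43×10⁻⁴ × 0.928) = 8.20 m/s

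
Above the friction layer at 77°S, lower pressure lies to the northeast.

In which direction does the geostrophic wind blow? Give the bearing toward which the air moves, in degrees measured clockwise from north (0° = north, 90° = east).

The pressure-gradient force points toward the northeast (bearing 045°).
Geostrophic balance: in the Southern Hemisphere the Coriolis force deflects motion to the left, so the geostrophic wind blows 90° to the left of the pressure-gradient force (low pressure on the right).
Rotating 045° by 90° counterclockwise gives 315° — the wind blows toward the northwest.

315°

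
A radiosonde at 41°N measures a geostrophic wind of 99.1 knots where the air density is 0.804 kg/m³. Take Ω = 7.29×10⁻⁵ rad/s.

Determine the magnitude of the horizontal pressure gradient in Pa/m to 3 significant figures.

Coriolis parameter at 41°N:
f = 2Ω sin φ = 2 × 7.29×10⁻⁵ × sin 41° = 9.57×10⁻⁵ s⁻¹
Wind speed in SI: 99.1 knots = 51.0 m/s
Geostrophic balance rearranged: |∂P/∂n| = f ρ V_g
|∂P/∂n| = 9.57×10⁻⁵ × 0.804 × 51.0 = 3.92×10⁻³ Pa/m

3.92×10⁻³ Pa/m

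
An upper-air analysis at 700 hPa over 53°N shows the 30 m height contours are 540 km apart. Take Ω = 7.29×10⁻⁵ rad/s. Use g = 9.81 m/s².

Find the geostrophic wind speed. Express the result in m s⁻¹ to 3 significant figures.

4.68 m s⁻¹

Coriolis parameter at 53°N:
f = 2Ω sin φ = 2 × 7.29×10⁻⁵ × sin 53° = 1.16×10⁻⁴ s⁻¹
Height gradient: |∂Z/∂n| = 30 m / 540000 m = 5.56×10⁻⁵
On a pressure surface, geostrophic balance gives V_g = (g/f)|∂Z/∂n|:
V_g = 9.81 × 5.56×10⁻⁵ / 1.16×10⁻⁴ = 4.68 m/s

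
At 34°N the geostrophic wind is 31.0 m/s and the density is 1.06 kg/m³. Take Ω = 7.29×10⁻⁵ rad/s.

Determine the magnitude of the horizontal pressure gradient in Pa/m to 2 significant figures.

2.7×10⁻³ Pa/m

Coriolis parameter at 34°N:
f = 2Ω sin φ = 2 × 7.29×10⁻⁵ × sin 34° = 8.15×10⁻⁵ s⁻¹
Geostrophic balance rearranged: |∂P/∂n| = f ρ V_g
|∂P/∂n| = 8.15×10⁻⁵ × 1.06 × 31.0 = 2.68×10⁻³ Pa/m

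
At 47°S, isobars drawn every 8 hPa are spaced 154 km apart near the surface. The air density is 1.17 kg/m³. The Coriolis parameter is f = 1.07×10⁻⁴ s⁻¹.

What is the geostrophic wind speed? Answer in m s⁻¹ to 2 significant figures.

41 m s⁻¹

Pressure gradient: |∂P/∂n| = 800 Pa / 154000 m = 5.19×10⁻³ Pa/m
Geostrophic balance (pressure-gradient force = Coriolis force):
V_g = (1/(fρ)) |∂P/∂n| = 5.19×10⁻³ / (1.07×10⁻⁴ × 1.17) = 41.5 m/s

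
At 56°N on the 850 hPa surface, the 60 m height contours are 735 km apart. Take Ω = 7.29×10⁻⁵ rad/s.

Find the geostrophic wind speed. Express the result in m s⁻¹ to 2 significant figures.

6.6 m s⁻¹

Coriolis parameter at 56°N:
f = 2Ω sin φ = 2 × 7.29×10⁻⁵ × sin 56° = 1.21×10⁻⁴ s⁻¹
Height gradient: |∂Z/∂n| = 60 m / 735000 m = 8.16×10⁻⁵
On a pressure surface, geostrophic balance gives V_g = (g/f)|∂Z/∂n|:
V_g = 9.81 × 8.16×10⁻⁵ / 1.21×10⁻⁴ = 6.63 m/s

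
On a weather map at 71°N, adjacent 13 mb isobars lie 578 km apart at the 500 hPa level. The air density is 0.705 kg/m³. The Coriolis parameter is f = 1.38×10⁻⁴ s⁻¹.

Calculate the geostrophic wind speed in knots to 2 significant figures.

45 knots

Pressure gradient: |∂P/∂n| = 1300 Pa / 578000 m = 2.25×10⁻³ Pa/m
Geostrophic balance (pressure-gradient force = Coriolis force):
V_g = (1/(fρ)) |∂P/∂n| = 2.25×10⁻³ / (1.38×10⁻⁴ × 0.705) = 23.1 m/s
Converting: 23.1 m/s × 1.944 = 45 knots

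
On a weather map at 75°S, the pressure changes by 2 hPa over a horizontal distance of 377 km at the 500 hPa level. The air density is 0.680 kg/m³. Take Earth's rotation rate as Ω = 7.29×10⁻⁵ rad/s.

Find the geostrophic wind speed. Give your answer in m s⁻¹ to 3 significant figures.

Coriolis parameter at 75°S:
f = 2Ω sin φ = 2 × 7.29×10⁻⁵ × sin 75° = 1.41×10⁻⁴ s⁻¹
Pressure gradient: |∂P/∂n| = 200 Pa / 377000 m = 5.31×10⁻⁴ Pa/m
Geostrophic balance (pressure-gradient force = Coriolis force):
V_g = (1/(fρ)) |∂P/∂n| = 5.31×10⁻⁴ / (1.41×10⁻⁴ × 0.680) = 5.54 m/s

5.54 m s⁻¹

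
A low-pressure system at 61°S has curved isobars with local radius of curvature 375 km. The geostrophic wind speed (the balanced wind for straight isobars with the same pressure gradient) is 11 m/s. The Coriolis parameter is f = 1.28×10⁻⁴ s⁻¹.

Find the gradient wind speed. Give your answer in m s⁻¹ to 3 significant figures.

Around a low, centrifugal force acts outward with Coriolis, so pressure-gradient force balances both:
(1/ρ)|∂P/∂n| = fV + V²/R  →  V² + fR·V − fR·V_g = 0
With fR = 1.28×10⁻⁴ × 375×10³ m = 48.0 m/s:
V = [−fR + √((fR)² + 4 fR V_g)]/2 = [−48.0 + √(48.0² + 4×48.0×11)]/2 = 9.23 m/s
Subgeostrophic (V < V_g = 11 m/s), as expected around a low.

9.23 m s⁻¹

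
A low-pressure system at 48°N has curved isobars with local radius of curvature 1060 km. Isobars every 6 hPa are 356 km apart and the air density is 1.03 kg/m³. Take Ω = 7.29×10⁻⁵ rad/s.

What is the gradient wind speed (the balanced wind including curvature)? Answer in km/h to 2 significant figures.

Coriolis parameter at 48°N:
f = 2Ω sin φ = 2 × 7.29×10⁻⁵ × sin 48° = 1.08×10⁻⁴ s⁻¹
Pressure gradient: |∂P/∂n| = 600 Pa / 356000 m = 1.69×10⁻³ Pa/m
Geostrophic speed: V_g = |∂P/∂n|/(fρ) = 1.69×10⁻³/(1.08×10⁻⁴ × 1.03) = 15.1 m/s
Around a low, centrifugal force acts outward with Coriolis, so pressure-gradient force balances both:
(1/ρ)|∂P/∂n| = fV + V²/R  →  V² + fR·V − fR·V_g = 0
With fR = 1.08×10⁻⁴ × 1060×10³ m = 115 m/s:
V = [−fR + √((fR)² + 4 fR V_g)]/2 = [−115 + √(115² + 4×115×15.1)]/2 = 13.5 m/s
Subgeostrophic (V < V_g = 15.1 m/s), as expected around a low.
Converting: 13.5 m/s × 3.6 = 49 km/h

49 km/h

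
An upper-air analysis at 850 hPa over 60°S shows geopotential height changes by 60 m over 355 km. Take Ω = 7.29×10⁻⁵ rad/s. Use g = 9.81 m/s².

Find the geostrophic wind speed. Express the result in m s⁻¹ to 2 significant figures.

13 m s⁻¹

Coriolis parameter at 60°S:
f = 2Ω sin φ = 2 × 7.29×10⁻⁵ × sin 60° = 1.26×10⁻⁴ s⁻¹
Height gradient: |∂Z/∂n| = 60 m / 355000 m = 1.69×10⁻⁴
On a pressure surface, geostrophic balance gives V_g = (g/f)|∂Z/∂n|:
V_g = 9.81 × 1.69×10⁻⁴ / 1.26×10⁻⁴ = 13.1 m/s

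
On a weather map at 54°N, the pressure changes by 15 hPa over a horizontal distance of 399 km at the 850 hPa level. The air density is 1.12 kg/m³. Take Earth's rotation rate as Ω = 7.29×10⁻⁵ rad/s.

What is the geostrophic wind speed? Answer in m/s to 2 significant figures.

Coriolis parameter at 54°N:
f = 2Ω sin φ = 2 × 7.29×10⁻⁵ × sin 54° = 1.18×10⁻⁴ s⁻¹
Pressure gradient: |∂P/∂n| = 1500 Pa / 399000 m = 3.76×10⁻³ Pa/m
Geostrophic balance (pressure-gradient force = Coriolis force):
V_g = (1/(fρ)) |∂P/∂n| = 3.76×10⁻³ / (1.18×10⁻⁴ × 1.12) = 28.5 m/s

28 m/s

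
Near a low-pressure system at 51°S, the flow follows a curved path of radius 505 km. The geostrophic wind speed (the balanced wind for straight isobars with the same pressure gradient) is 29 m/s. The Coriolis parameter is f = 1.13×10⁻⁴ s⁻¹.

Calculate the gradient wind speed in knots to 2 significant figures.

41 knots

Around a low, centrifugal force acts outward with Coriolis, so pressure-gradient force balances both:
(1/ρ)|∂P/∂n| = fV + V²/R  →  V² + fR·V − fR·V_g = 0
With fR = 1.13×10⁻⁴ × 505×10³ m = 57.1 m/s:
V = [−fR + √((fR)² + 4 fR V_g)]/2 = [−57.1 + √(57.1² + 4×57.1×29)]/2 = 21.2 m/s
Subgeostrophic (V < V_g = 29 m/s), as expected around a low.
Converting: 21.2 m/s × 1.944 = 41 knots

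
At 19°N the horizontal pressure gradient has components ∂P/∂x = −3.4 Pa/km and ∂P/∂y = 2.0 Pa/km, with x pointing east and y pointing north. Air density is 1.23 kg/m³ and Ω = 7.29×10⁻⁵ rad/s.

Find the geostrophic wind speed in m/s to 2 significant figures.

68 m/s

Coriolis parameter at 19°N:
f = 2Ω sin φ = 2 × 7.29×10⁻⁵ × sin 19° = 4.75×10⁻⁵ s⁻¹
Component geostrophic relations (x east, y north):
u_g = −(1/(fρ)) ∂P/∂y,  v_g = (1/(fρ)) ∂P/∂x
u_g = −(2.0×10⁻³)/(4.75×10⁻⁵ × 1.23) = −34.3 m/s;  v_g = (−3.4×10⁻³)/(4.75×10⁻⁵ × 1.23) = −58.2 m/s
|V_g| = √(u_g² + v_g²) = 67.6 m/s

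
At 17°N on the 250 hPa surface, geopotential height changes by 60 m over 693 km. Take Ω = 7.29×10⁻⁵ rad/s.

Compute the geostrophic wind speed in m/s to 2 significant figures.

Coriolis parameter at 17°N:
f = 2Ω sin φ = 2 × 7.29×10⁻⁵ × sin 17° = 4.26×10⁻⁵ s⁻¹
Height gradient: |∂Z/∂n| = 60 m / 693000 m = 8.66×10⁻⁵
On a pressure surface, geostrophic balance gives V_g = (g/f)|∂Z/∂n|:
V_g = 9.81 × 8.66×10⁻⁵ / 4.26×10⁻⁵ = 19.9 m/s

20 m/s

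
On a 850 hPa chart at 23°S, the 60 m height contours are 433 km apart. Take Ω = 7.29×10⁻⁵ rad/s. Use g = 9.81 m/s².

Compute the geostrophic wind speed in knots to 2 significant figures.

Coriolis parameter at 23°S:
f = 2Ω sin φ = 2 × 7.29×10⁻⁵ × sin 23° = 5.70×10⁻⁵ s⁻¹
Height gradient: |∂Z/∂n| = 60 m / 433000 m = 1.39×10⁻⁴
On a pressure surface, geostrophic balance gives V_g = (g/f)|∂Z/∂n|:
V_g = 9.81 × 1.39×10⁻⁴ / 5.70×10⁻⁵ = 23.9 m/s
Converting: 23.9 m/s × 1.944 = 46 knots

46 knots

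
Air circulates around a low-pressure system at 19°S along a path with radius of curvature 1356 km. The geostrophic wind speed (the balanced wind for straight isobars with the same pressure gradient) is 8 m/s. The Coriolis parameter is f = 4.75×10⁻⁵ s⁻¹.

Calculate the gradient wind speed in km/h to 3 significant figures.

25.9 km/h

Around a low, centrifugal force acts outward with Coriolis, so pressure-gradient force balances both:
(1/ρ)|∂P/∂n| = fV + V²/R  →  V² + fR·V − fR·V_g = 0
With fR = 4.75×10⁻⁵ × 1356×10³ m = 64.4 m/s:
V = [−fR + √((fR)² + 4 fR V_g)]/2 = [−64.4 + √(64.4² + 4×64.4×8)]/2 = 7.2 m/s
Subgeostrophic (V < V_g = 8 m/s), as expected around a low.
Converting: 7.2 m/s × 3.6 = 25.9 km/h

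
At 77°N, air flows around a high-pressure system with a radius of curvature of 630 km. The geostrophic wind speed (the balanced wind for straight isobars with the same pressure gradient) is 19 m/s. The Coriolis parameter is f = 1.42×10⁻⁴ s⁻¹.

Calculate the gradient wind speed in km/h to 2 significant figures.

99 km/h

Around a high, pressure-gradient force acts outward with centrifugal, so Coriolis balances both:
fV = (1/ρ)|∂P/∂n| + V²/R  →  V² − fR·V + fR·V_g = 0
With fR = 1.42×10⁻⁴ × 630×10³ m = 89.5 m/s:
V = [fR − √((fR)² − 4 fR V_g)]/2 = [89.5 − √(89.5² − 4×89.5×19)]/2 = 27.4 m/s
Supergeostrophic (V > V_g = 19 m/s), as expected around a high.
Converting: 27.4 m/s × 3.6 = 99 km/h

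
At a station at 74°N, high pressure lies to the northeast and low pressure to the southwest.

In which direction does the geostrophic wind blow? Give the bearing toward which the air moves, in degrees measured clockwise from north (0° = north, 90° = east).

The pressure-gradient force points toward the southwest (bearing 225°).
Geostrophic balance: in the Northern Hemisphere the Coriolis force deflects motion to the right, so the geostrophic wind blows 90° to the right of the pressure-gradient force (low pressure on the left).
Rotating 225° by 90° clockwise gives 315° — the wind blows toward the northwest.

315°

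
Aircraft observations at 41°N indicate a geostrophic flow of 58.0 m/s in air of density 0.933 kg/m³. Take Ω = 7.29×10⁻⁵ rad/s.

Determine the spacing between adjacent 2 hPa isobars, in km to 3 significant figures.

Coriolis parameter at 41°N:
f = 2Ω sin φ = 2 × 7.29×10⁻⁵ × sin 41° = 9.57×10⁻⁵ s⁻¹
Geostrophic balance rearranged: |∂P/∂n| = f ρ V_g
|∂P/∂n| = 9.57×10⁻⁵ × 0.933 × 58.0 = 5.18×10⁻³ Pa/m
Isobar spacing: Δn = ΔP/|∂P/∂n| = 200 Pa / 5.18×10⁻³ Pa/m = 38638 m ≈ 38.6 km

38.6 km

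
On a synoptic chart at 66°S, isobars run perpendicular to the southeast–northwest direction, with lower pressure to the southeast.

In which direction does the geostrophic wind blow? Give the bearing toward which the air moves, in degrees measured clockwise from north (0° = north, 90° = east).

The pressure-gradient force points toward the southeast (bearing 135°).
Geostrophic balance: in the Southern Hemisphere the Coriolis force deflects motion to the left, so the geostrophic wind blows 90° to the left of the pressure-gradient force (low pressure on the right).
Rotating 135° by 90° counterclockwise gives 045° — the wind blows toward the northeast.

045°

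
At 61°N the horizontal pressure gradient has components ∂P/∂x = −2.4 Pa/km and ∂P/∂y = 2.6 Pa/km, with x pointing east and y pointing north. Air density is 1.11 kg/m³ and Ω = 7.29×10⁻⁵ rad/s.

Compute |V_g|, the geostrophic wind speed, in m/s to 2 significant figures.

Coriolis parameter at 61°N:
f = 2Ω sin φ = 2 × 7.29×10⁻⁵ × sin 61° = 1.28×10⁻⁴ s⁻¹
Component geostrophic relations (x east, y north):
u_g = −(1/(fρ)) ∂P/∂y,  v_g = (1/(fρ)) ∂P/∂x
u_g = −(2.6×10⁻³)/(1.28×10⁻⁴ × 1.11) = −18.4 m/s;  v_g = (−2.4×10⁻³)/(1.28×10⁻⁴ × 1.11) = −17.0 m/s
|V_g| = √(u_g² + v_g²) = 25.0 m/s

25 m/s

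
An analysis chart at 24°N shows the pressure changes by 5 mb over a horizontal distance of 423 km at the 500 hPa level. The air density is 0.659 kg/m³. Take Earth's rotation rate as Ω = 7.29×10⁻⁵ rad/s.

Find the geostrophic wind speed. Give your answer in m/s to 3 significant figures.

Coriolis parameter at 24°N:
f = 2Ω sin φ = 2 × 7.29×10⁻⁵ × sin 24° = 5.93×10⁻⁵ s⁻¹
Pressure gradient: |∂P/∂n| = 500 Pa / 423000 m = 1.18×10⁻³ Pa/m
Geostrophic balance (pressure-gradient force = Coriolis force):
V_g = (1/(fρ)) |∂P/∂n| = 1.18×10⁻³ / (5.93×10⁻⁵ × 0.659) = 30.2 m/s

30.2 m/s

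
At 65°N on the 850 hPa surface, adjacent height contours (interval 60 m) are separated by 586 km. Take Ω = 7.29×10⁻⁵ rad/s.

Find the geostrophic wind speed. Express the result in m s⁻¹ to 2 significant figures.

7.6 m s⁻¹

Coriolis parameter at 65°N:
f = 2Ω sin φ = 2 × 7.29×10⁻⁵ × sin 65° = 1.32×10⁻⁴ s⁻¹
Height gradient: |∂Z/∂n| = 60 m / 586000 m = 1.02×10⁻⁴
On a pressure surface, geostrophic balance gives V_g = (g/f)|∂Z/∂n|:
V_g = 9.81 × 1.02×10⁻⁴ / 1.32×10⁻⁴ = 7.60 m/s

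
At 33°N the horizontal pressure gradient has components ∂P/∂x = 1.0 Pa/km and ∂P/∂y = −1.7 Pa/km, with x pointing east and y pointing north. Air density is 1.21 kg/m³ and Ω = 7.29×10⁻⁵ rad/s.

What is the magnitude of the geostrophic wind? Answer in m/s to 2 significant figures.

Coriolis parameter at 33°N:
f = 2Ω sin φ = 2 × 7.29×10⁻⁵ × sin 33° = 7.94×10⁻⁵ s⁻¹
Component geostrophic relations (x east, y north):
u_g = −(1/(fρ)) ∂P/∂y,  v_g = (1/(fρ)) ∂P/∂x
u_g = −(−1.7×10⁻³)/(7.94×10⁻⁵ × 1.21) = 17.7 m/s;  v_g = (1.0×10⁻³)/(7.94×10⁻⁵ × 1.21) = 10.4 m/s
|V_g| = √(u_g² + v_g²) = 20.5 m/s

21 m/s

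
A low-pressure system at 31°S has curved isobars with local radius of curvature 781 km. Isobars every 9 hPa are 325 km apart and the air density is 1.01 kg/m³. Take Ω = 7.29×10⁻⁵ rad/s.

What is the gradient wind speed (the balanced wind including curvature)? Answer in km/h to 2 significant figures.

Coriolis parameter at 31°S:
f = 2Ω sin φ = 2 × 7.29×10⁻⁵ × sin 31° = 7.51×10⁻⁵ s⁻¹
Pressure gradient: |∂P/∂n| = 900 Pa / 325000 m = 2.77×10⁻³ Pa/m
Geostrophic speed: V_g = |∂P/∂n|/(fρ) = 2.77×10⁻³/(7.51×10⁻⁵ × 1.01) = 36.5 m/s
Around a low, centrifugal force acts outward with Coriolis, so pressure-gradient force balances both:
(1/ρ)|∂P/∂n| = fV + V²/R  →  V² + fR·V − fR·V_g = 0
With fR = 7.51×10⁻⁵ × 781×10³ m = 58.6 m/s:
V = [−fR + √((fR)² + 4 fR V_g)]/2 = [−58.6 + √(58.6² + 4×58.6×36.5)]/2 = 25.5 m/s
Subgeostrophic (V < V_g = 36.5 m/s), as expected around a low.
Converting: 25.5 m/s × 3.6 = 92 km/h

92 km/h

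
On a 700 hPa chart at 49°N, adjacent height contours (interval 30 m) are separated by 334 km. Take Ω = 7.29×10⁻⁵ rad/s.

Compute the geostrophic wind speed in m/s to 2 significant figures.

8.0 m/s

Coriolis parameter at 49°N:
f = 2Ω sin φ = 2 × 7.29×10⁻⁵ × sin 49° = 1.10×10⁻⁴ s⁻¹
Height gradient: |∂Z/∂n| = 30 m / 334000 m = 8.98×10⁻⁵
On a pressure surface, geostrophic balance gives V_g = (g/f)|∂Z/∂n|:
V_g = 9.81 × 8.98×10⁻⁵ / 1.10×10⁻⁴ = 8.01 m/s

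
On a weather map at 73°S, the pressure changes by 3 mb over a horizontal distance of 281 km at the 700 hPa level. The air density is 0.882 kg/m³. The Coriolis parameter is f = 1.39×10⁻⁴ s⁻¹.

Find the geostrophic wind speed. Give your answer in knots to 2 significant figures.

17 knots

Pressure gradient: |∂P/∂n| = 300 Pa / 281000 m = 1.07×10⁻³ Pa/m
Geostrophic balance (pressure-gradient force = Coriolis force):
V_g = (1/(fρ)) |∂P/∂n| = 1.07×10⁻³ / (1.39×10⁻⁴ × 0.882) = 8.71 m/s
Converting: 8.71 m/s × 1.944 = 17 knots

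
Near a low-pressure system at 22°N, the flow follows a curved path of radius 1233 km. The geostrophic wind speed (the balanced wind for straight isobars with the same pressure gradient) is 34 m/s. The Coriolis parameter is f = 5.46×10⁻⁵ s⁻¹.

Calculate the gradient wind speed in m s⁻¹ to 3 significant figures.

24.8 m s⁻¹

Around a low, centrifugal force acts outward with Coriolis, so pressure-gradient force balances both:
(1/ρ)|∂P/∂n| = fV + V²/R  →  V² + fR·V − fR·V_g = 0
With fR = 5.46×10⁻⁵ × 1233×10³ m = 67.3 m/s:
V = [−fR + √((fR)² + 4 fR V_g)]/2 = [−67.3 + √(67.3² + 4×67.3×34)]/2 = 24.8 m/s
Subgeostrophic (V < V_g = 34 m/s), as expected around a low.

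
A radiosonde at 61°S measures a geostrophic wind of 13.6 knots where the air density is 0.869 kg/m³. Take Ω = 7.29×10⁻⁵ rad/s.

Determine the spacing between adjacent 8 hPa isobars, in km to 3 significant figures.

1030 km

Coriolis parameter at 61°S:
f = 2Ω sin φ = 2 × 7.29×10⁻⁵ × sin 61° = 1.28×10⁻⁴ s⁻¹
Wind speed in SI: 13.6 knots = 7.00 m/s
Geostrophic balance rearranged: |∂P/∂n| = f ρ V_g
|∂P/∂n| = 1.28×10⁻⁴ × 0.869 × 7.00 = 7.75×10⁻⁴ Pa/m
Isobar spacing: Δn = ΔP/|∂P/∂n| = 800 Pa / 7.75×10⁻⁴ Pa/m = 1031850 m ≈ 1030 km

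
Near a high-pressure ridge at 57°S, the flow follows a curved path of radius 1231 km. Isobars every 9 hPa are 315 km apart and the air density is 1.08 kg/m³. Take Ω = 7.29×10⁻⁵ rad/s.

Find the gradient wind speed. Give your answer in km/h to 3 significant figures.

Coriolis parameter at 57°S:
f = 2Ω sin φ = 2 × 7.29×10⁻⁵ × sin 57° = 1.22×10⁻⁴ s⁻¹
Pressure gradient: |∂P/∂n| = 900 Pa / 315000 m = 2.86×10⁻³ Pa/m
Geostrophic speed: V_g = |∂P/∂n|/(fρ) = 2.86×10⁻³/(1.22×10⁻⁴ × 1.08) = 21.6 m/s
Around a high, pressure-gradient force acts outward with centrifugal, so Coriolis balances both:
fV = (1/ρ)|∂P/∂n| + V²/R  →  V² − fR·V + fR·V_g = 0
With fR = 1.22×10⁻⁴ × 1231×10³ m = 151 m/s:
V = [fR − √((fR)² − 4 fR V_g)]/2 = [151 − √(151² − 4×151×21.6)]/2 = 26.2 m/s
Supergeostrophic (V > V_g = 21.6 m/s), as expected around a high.
Converting: 26.2 m/s × 3.6 = 94.3 km/h

94.3 km/h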